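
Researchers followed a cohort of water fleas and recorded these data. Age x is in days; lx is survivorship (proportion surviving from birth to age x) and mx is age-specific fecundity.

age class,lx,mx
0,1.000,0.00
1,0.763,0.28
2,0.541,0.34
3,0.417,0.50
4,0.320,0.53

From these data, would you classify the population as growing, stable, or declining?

declining

R0 = Σ lx·mx = 0 + 0.21364 + 0.18394 + 0.2085 + 0.1696 = 0.77568
R0 < 1, so the population is declining.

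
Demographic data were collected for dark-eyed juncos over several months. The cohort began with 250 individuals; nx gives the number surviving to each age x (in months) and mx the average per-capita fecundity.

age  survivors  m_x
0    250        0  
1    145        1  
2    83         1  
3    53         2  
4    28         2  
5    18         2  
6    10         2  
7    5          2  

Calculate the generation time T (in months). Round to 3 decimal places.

lx = nx/n0 = nx/250: 1, 0.58, 0.332, 0.212, 0.112, 0.072, 0.04, 0.02
lx·mx: 0, 0.58, 0.332, 0.424, 0.224, 0.144, 0.08, 0.04 → R0 = 1.824
x·lx·mx: 0, 0.58, 0.664, 1.272, 0.896, 0.72, 0.48, 0.28 → Σ = 4.892
T = 4.892 / 1.824 = 2.682018… → 2.682

2.682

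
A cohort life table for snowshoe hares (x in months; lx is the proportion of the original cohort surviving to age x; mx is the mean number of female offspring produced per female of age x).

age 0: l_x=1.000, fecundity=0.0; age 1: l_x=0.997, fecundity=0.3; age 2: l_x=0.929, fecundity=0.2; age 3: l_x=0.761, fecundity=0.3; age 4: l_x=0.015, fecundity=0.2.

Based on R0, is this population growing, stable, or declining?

R0 = Σ lx·mx = 0 + 0.2991 + 0.1858 + 0.2283 + 0.003 = 0.7162
R0 < 1, so the population is declining.

declining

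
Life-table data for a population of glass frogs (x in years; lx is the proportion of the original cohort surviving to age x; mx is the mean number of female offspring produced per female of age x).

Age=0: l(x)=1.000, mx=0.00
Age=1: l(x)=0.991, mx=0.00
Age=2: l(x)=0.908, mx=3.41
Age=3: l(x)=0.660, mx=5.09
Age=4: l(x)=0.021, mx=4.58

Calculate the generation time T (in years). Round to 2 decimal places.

lx·mx: 0, 0, 3.09628, 3.3594, 0.09618 → R0 = 6.55186
x·lx·mx: 0, 0, 6.19256, 10.0782, 0.38472 → Σ = 16.65548
T = 16.65548 / 6.55186 = 2.542099… → 2.54

2.54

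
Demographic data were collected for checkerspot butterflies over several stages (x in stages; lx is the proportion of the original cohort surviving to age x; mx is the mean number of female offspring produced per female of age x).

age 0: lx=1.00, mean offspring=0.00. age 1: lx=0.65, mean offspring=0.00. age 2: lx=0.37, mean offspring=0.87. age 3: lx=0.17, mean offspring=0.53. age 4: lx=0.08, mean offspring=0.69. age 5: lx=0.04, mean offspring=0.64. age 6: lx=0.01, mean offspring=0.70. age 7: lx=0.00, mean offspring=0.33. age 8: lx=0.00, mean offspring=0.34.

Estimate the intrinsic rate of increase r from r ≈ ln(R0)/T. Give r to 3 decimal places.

R0 = Σ lx·mx = 0 + 0 + 0.3219 + 0.0901 + 0.0552 + 0.0256 + 0.007 + 0 + 0 = 0.4998
Σ x·lx·mx = 1.3049; T = 1.3049/0.4998 = 2.61084…
r ≈ ln(R0)/T = ln(0.4998)/2.61084… = -0.26564… → -0.266

-0.266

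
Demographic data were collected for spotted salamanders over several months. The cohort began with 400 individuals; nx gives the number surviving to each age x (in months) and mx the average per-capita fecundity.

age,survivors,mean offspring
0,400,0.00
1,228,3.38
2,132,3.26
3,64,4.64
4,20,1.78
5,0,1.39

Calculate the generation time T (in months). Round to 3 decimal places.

1.738

lx = nx/n0 = nx/400: 1, 0.57, 0.33, 0.16, 0.05, 0
lx·mx: 0, 1.9266, 1.0758, 0.7424, 0.089, 0 → R0 = 3.8338
x·lx·mx: 0, 1.9266, 2.1516, 2.2272, 0.356, 0 → Σ = 6.6614
T = 6.6614 / 3.8338 = 1.737545… → 1.738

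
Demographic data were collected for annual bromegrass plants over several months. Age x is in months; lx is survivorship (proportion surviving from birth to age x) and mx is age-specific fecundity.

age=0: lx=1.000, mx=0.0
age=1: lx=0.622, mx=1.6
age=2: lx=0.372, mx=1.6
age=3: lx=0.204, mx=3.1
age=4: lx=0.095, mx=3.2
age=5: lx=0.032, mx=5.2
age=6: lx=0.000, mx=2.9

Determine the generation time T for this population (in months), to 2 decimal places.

lx·mx: 0, 0.9952, 0.5952, 0.6324, 0.304, 0.1664, 0 → R0 = 2.6932
x·lx·mx: 0, 0.9952, 1.1904, 1.8972, 1.216, 0.832, 0 → Σ = 6.1308
T = 6.1308 / 2.6932 = 2.2764… → 2.28

2.28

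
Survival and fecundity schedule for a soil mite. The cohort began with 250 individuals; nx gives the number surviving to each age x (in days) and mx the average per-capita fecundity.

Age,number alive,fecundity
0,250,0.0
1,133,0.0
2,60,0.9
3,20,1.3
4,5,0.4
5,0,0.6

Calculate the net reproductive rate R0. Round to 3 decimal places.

lx = nx/n0 = nx/250: 1, 0.532, 0.24, 0.08, 0.02, 0
lx·mx by age: 0, 0, 0.216, 0.104, 0.008, 0
R0 = Σ lx·mx = 0.328 → 0.328

0.328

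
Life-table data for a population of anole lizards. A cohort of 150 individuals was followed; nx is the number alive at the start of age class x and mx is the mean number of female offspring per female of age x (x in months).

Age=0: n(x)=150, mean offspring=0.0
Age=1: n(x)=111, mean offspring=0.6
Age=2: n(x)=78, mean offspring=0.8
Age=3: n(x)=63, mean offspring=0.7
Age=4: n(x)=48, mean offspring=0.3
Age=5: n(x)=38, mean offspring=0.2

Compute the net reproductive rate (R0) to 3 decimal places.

lx = nx/n0 = nx/150: 1, 0.74, 0.52, 0.42, 0.32, 0.25333…
lx·mx by age: 0, 0.444, 0.416, 0.294, 0.096, 0.050667…
R0 = Σ lx·mx = 1.300667… → 1.301

1.301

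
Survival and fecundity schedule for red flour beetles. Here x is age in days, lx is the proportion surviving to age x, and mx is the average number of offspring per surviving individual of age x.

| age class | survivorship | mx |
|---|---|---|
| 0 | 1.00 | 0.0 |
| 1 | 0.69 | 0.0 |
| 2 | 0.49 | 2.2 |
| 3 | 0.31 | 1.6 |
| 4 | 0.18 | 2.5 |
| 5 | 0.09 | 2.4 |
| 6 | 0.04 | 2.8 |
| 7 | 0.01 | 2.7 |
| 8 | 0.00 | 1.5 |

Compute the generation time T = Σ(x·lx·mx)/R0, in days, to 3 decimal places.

lx·mx: 0, 0, 1.078, 0.496, 0.45, 0.216, 0.112, 0.027, 0 → R0 = 2.379
x·lx·mx: 0, 0, 2.156, 1.488, 1.8, 1.08, 0.672, 0.189, 0 → Σ = 7.385
T = 7.385 / 2.379 = 3.104245… → 3.104

3.104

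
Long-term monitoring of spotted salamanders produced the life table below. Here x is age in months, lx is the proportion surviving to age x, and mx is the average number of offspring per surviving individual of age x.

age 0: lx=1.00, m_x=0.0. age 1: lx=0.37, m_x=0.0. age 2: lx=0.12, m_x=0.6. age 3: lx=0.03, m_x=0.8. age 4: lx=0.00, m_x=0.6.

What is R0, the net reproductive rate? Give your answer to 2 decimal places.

lx·mx by age: 0, 0, 0.072, 0.024, 0
R0 = Σ lx·mx = 0.096 → 0.10

0.10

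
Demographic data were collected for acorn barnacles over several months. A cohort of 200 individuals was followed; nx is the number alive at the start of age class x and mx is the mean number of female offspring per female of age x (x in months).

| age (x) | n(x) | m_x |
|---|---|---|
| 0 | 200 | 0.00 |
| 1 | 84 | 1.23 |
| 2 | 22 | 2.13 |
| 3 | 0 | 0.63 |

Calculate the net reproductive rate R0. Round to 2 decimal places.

0.75

lx = nx/n0 = nx/200: 1, 0.42, 0.11, 0
lx·mx by age: 0, 0.5166, 0.2343, 0
R0 = Σ lx·mx = 0.7509 → 0.75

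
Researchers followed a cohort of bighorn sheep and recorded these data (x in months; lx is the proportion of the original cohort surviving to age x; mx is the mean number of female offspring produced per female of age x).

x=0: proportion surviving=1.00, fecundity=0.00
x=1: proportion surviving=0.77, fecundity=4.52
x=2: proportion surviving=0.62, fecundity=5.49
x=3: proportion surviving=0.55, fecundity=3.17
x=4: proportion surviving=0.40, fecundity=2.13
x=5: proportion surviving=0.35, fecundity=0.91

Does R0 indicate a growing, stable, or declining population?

R0 = Σ lx·mx = 0 + 3.4804 + 3.4038 + 1.7435 + 0.852 + 0.3185 = 9.7982
R0 > 1, so the population is growing.

growing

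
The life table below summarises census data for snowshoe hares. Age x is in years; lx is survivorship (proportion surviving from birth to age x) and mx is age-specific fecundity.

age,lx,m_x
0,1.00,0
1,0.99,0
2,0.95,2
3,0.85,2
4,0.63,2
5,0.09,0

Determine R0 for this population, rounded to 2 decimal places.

4.86

lx·mx by age: 0, 0, 1.9, 1.7, 1.26, 0
R0 = Σ lx·mx = 4.86 → 4.86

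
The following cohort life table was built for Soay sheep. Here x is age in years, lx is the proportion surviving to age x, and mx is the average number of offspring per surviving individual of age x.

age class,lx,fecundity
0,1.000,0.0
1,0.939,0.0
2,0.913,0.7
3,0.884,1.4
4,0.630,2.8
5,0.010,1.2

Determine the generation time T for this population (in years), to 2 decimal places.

3.31

lx·mx: 0, 0, 0.6391, 1.2376, 1.764, 0.012 → R0 = 3.6527
x·lx·mx: 0, 0, 1.2782, 3.7128, 7.056, 0.06 → Σ = 12.107
T = 12.107 / 3.6527 = 3.314534… → 3.31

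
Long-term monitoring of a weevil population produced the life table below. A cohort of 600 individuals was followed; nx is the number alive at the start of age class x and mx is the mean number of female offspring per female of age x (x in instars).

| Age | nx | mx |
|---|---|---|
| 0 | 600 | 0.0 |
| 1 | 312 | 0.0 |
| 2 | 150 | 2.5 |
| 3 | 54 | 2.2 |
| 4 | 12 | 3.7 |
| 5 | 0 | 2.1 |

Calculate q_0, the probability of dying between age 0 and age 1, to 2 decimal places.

lx = nx/n0 = nx/600: 1, 0.52, 0.25, 0.09, 0.02, 0
q_0 = (l_0 − l_1) / l_0 = (1 − 0.52) / 1
     = 0.48 / 1 = 0.48 → 0.48

0.48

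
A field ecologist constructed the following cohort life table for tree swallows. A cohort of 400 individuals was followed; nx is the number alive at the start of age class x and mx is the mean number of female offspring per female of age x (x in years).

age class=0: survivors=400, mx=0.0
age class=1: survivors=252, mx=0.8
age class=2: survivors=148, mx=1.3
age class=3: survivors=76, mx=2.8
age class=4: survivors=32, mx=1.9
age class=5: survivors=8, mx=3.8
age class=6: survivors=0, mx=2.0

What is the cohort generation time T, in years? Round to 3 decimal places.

2.321

lx = nx/n0 = nx/400: 1, 0.63, 0.37, 0.19, 0.08, 0.02, 0
lx·mx: 0, 0.504, 0.481, 0.532, 0.152, 0.076, 0 → R0 = 1.745
x·lx·mx: 0, 0.504, 0.962, 1.596, 0.608, 0.38, 0 → Σ = 4.05
T = 4.05 / 1.745 = 2.320917… → 2.321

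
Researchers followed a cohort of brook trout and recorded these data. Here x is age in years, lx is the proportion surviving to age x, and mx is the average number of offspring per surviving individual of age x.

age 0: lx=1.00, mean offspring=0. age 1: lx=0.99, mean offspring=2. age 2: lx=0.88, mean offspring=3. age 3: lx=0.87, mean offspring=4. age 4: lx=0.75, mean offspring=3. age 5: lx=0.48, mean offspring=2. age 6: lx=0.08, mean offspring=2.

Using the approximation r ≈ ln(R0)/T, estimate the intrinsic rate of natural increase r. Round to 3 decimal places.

0.862

R0 = Σ lx·mx = 0 + 1.98 + 2.64 + 3.48 + 2.25 + 0.96 + 0.16 = 11.47
Σ x·lx·mx = 32.46; T = 32.46/11.47 = 2.82999…
r ≈ ln(R0)/T = ln(11.47)/2.82999… = 0.8621… → 0.862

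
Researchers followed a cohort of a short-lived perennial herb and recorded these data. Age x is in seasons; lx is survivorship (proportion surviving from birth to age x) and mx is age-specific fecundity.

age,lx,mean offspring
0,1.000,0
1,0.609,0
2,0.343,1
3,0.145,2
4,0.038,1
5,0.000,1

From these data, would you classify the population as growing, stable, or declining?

declining

R0 = Σ lx·mx = 0 + 0 + 0.343 + 0.29 + 0.038 + 0 = 0.671
R0 < 1, so the population is declining.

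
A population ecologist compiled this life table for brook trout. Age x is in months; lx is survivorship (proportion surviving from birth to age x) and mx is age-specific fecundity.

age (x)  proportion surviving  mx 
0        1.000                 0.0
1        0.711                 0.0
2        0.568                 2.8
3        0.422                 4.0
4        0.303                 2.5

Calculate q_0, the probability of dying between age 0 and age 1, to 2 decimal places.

0.29

q_0 = (l_0 − l_1) / l_0 = (1 − 0.711) / 1
     = 0.289 / 1 = 0.289 → 0.29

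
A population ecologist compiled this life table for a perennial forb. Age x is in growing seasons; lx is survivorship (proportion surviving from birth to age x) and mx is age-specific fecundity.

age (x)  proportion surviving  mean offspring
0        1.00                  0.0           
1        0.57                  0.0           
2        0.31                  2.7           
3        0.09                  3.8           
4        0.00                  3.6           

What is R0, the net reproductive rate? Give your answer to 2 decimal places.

1.18

lx·mx by age: 0, 0, 0.837, 0.342, 0
R0 = Σ lx·mx = 1.179 → 1.18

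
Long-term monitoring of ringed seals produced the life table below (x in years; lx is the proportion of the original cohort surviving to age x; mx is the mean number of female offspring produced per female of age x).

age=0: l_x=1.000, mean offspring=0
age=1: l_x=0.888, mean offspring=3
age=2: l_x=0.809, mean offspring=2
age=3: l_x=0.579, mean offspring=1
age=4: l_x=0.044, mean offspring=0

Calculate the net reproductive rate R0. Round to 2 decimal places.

4.86

lx·mx by age: 0, 2.664, 1.618, 0.579, 0
R0 = Σ lx·mx = 4.861 → 4.86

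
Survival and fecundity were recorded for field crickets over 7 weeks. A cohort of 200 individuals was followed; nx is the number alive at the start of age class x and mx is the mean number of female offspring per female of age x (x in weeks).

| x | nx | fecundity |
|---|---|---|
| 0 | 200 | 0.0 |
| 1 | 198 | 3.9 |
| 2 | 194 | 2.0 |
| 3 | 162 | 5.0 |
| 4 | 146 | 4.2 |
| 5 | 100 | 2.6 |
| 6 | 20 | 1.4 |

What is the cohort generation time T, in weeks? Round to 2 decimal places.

lx = nx/n0 = nx/200: 1, 0.99, 0.97, 0.81, 0.73, 0.5, 0.1
lx·mx: 0, 3.861, 1.94, 4.05, 3.066, 1.3, 0.14 → R0 = 14.357
x·lx·mx: 0, 3.861, 3.88, 12.15, 12.264, 6.5, 0.84 → Σ = 39.495
T = 39.495 / 14.357 = 2.750923… → 2.75

2.75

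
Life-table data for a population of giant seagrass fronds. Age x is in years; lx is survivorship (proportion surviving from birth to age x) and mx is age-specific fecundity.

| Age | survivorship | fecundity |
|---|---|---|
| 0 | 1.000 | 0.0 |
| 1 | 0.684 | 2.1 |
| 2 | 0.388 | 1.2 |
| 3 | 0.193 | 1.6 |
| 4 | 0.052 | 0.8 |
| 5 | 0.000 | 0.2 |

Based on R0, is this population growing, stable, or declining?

R0 = Σ lx·mx = 0 + 1.4364 + 0.4656 + 0.3088 + 0.0416 + 0 = 2.2524
R0 > 1, so the population is growing.

growing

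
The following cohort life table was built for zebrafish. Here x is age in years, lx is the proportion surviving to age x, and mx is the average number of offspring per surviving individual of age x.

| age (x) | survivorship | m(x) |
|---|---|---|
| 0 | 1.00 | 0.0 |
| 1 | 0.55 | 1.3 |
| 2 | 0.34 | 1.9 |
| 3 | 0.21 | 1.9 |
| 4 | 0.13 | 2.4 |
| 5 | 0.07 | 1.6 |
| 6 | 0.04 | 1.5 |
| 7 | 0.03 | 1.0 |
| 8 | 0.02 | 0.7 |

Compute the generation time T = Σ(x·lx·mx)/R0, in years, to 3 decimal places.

2.489

lx·mx: 0, 0.715, 0.646, 0.399, 0.312, 0.112, 0.06, 0.03, 0.014 → R0 = 2.288
x·lx·mx: 0, 0.715, 1.292, 1.197, 1.248, 0.56, 0.36, 0.21, 0.112 → Σ = 5.694
T = 5.694 / 2.288 = 2.488636… → 2.489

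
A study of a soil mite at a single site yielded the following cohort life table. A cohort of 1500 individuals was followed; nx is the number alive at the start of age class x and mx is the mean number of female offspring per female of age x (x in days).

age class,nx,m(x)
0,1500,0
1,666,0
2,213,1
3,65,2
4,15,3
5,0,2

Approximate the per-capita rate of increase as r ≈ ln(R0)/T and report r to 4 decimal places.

lx = nx/n0 = nx/1500: 1, 0.444, 0.142, 0.04333…, 0.01, 0
R0 = Σ lx·mx = 0 + 0 + 0.142 + 0.08667… + 0.03 + 0 = 0.258667…
Σ x·lx·mx = 0.664…; T = 0.664…/0.258667… = 2.56701…
r ≈ ln(R0)/T = ln(0.258667…)/2.56701… = -0.526767… → -0.5268

-0.5268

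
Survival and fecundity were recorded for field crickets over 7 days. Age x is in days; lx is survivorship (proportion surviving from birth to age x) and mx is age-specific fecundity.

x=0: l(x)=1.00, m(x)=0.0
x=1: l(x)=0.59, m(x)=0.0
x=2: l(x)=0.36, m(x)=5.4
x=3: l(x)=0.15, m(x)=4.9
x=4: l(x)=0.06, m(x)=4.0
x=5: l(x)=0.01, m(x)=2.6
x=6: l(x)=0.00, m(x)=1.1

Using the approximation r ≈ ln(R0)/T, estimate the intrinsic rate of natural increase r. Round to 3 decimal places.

0.443

R0 = Σ lx·mx = 0 + 0 + 1.944 + 0.735 + 0.24 + 0.026 + 0 = 2.945
Σ x·lx·mx = 7.183; T = 7.183/2.945 = 2.43905…
r ≈ ln(R0)/T = ln(2.945)/2.43905… = 0.44284… → 0.443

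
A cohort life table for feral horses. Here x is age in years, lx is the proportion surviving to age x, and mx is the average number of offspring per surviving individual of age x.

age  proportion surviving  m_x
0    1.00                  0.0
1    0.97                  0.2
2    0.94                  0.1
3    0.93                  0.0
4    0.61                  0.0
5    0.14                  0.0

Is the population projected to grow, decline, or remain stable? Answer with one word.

R0 = Σ lx·mx = 0 + 0.194 + 0.094 + 0 + 0 + 0 = 0.288
R0 < 1, so the population is declining.

declining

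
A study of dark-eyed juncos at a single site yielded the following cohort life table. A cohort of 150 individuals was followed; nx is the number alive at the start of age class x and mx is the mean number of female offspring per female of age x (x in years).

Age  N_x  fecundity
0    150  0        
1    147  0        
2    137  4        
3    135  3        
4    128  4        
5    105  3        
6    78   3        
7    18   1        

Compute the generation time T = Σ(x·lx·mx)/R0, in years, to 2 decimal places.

3.67

lx = nx/n0 = nx/150: 1, 0.98, 0.91333…, 0.9, 0.85333…, 0.7, 0.52, 0.12
lx·mx: 0, 0, 3.653333…, 2.7, 3.413333…, 2.1, 1.56, 0.12 → R0 = 13.546667…
x·lx·mx: 0, 0, 7.306667…, 8.1, 13.653333…, 10.5, 9.36, 0.84 → Σ = 49.76…
T = 49.76… / 13.546667… = 3.673228… → 3.67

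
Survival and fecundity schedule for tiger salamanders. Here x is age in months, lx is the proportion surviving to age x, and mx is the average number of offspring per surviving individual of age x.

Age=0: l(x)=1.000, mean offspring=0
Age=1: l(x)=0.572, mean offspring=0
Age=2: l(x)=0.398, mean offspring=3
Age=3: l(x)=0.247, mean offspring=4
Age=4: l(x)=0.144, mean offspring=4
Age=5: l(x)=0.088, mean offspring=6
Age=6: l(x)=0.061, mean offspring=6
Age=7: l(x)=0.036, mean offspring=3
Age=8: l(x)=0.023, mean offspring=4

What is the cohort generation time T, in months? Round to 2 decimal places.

lx·mx: 0, 0, 1.194, 0.988, 0.576, 0.528, 0.366, 0.108, 0.092 → R0 = 3.852
x·lx·mx: 0, 0, 2.388, 2.964, 2.304, 2.64, 2.196, 0.756, 0.736 → Σ = 13.984
T = 13.984 / 3.852 = 3.630322… → 3.63

3.63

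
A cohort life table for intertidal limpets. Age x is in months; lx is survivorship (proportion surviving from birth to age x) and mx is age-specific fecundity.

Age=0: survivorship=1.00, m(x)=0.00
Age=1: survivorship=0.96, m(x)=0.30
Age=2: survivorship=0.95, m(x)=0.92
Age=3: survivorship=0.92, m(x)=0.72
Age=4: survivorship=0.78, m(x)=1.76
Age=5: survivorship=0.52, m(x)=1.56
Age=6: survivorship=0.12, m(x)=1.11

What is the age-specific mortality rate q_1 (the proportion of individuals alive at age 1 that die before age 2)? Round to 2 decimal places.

q_1 = (l_1 − l_2) / l_1 = (0.96 − 0.95) / 0.96
     = 0.01 / 0.96 = 0.010417… → 0.01

0.01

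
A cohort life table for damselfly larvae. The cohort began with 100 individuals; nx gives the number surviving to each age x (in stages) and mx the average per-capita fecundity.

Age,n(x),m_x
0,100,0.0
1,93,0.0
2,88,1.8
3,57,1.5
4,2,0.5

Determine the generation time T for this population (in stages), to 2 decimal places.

lx = nx/n0 = nx/100: 1, 0.93, 0.88, 0.57, 0.02
lx·mx: 0, 0, 1.584, 0.855, 0.01 → R0 = 2.449
x·lx·mx: 0, 0, 3.168, 2.565, 0.04 → Σ = 5.773
T = 5.773 / 2.449 = 2.357289… → 2.36

2.36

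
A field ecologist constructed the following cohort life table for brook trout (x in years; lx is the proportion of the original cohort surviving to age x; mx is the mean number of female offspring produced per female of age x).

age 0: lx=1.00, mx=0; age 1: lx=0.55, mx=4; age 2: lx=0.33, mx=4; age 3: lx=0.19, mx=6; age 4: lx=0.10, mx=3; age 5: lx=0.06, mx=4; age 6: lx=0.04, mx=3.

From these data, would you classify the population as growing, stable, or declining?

R0 = Σ lx·mx = 0 + 2.2 + 1.32 + 1.14 + 0.3 + 0.24 + 0.12 = 5.32
R0 > 1, so the population is growing.

growing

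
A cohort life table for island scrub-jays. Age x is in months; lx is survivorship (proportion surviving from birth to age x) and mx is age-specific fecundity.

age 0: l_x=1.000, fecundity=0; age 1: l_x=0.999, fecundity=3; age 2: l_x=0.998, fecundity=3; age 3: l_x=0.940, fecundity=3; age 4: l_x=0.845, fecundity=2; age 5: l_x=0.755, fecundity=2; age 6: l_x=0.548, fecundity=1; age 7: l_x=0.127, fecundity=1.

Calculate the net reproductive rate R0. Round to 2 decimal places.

12.69

lx·mx by age: 0, 2.997, 2.994, 2.82, 1.69, 1.51, 0.548, 0.127
R0 = Σ lx·mx = 12.686 → 12.69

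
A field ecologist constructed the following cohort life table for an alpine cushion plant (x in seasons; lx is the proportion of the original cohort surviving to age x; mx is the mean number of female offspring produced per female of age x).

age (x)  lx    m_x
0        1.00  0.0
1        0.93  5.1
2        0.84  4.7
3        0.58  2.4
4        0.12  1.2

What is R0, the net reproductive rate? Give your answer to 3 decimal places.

10.227

lx·mx by age: 0, 4.743, 3.948, 1.392, 0.144
R0 = Σ lx·mx = 10.227 → 10.227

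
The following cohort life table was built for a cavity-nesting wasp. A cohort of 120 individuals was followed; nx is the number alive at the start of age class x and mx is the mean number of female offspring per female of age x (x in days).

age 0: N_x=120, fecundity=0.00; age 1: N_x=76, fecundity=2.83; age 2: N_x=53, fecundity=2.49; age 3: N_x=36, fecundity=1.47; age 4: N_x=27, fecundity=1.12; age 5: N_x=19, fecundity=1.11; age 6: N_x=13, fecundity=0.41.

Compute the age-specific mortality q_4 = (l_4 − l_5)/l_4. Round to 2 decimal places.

0.30

lx = nx/n0 = nx/120: 1, 0.63333…, 0.44167…, 0.3, 0.225, 0.15833…, 0.10833…
q_4 = (l_4 − l_5) / l_4 = (0.225 − 0.158333…) / 0.225
     = 0.066667… / 0.225 = 0.296296… → 0.30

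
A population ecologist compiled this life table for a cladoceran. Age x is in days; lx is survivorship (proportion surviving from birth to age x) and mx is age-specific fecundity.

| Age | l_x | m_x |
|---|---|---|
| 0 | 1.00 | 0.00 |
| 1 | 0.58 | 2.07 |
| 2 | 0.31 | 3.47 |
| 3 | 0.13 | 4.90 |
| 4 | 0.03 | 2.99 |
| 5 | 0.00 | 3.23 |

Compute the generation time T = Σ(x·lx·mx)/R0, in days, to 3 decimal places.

1.872

lx·mx: 0, 1.2006, 1.0757, 0.637, 0.0897, 0 → R0 = 3.003
x·lx·mx: 0, 1.2006, 2.1514, 1.911, 0.3588, 0 → Σ = 5.6218
T = 5.6218 / 3.003 = 1.872061… → 1.872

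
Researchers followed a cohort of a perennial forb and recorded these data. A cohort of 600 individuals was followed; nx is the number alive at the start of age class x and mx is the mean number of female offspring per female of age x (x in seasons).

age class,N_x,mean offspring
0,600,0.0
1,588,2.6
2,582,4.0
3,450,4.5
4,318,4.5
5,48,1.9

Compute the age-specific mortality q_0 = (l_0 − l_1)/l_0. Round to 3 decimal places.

0.020

lx = nx/n0 = nx/600: 1, 0.98, 0.97, 0.75, 0.53, 0.08
q_0 = (l_0 − l_1) / l_0 = (1 − 0.98) / 1
     = 0.02 / 1 = 0.02 → 0.020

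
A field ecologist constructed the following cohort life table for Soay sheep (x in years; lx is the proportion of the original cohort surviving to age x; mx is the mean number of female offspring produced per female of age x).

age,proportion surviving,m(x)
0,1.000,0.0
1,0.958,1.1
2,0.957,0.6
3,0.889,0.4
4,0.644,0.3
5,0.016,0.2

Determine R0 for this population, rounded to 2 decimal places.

2.18

lx·mx by age: 0, 1.0538, 0.5742, 0.3556, 0.1932, 0.0032
R0 = Σ lx·mx = 2.18 → 2.18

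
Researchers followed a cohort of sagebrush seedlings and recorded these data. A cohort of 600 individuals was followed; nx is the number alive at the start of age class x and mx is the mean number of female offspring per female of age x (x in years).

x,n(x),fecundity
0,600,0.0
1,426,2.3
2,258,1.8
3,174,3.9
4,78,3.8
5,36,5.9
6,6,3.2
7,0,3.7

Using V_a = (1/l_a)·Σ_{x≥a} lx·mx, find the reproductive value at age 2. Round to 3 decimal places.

6.477

lx = nx/n0 = nx/600: 1, 0.71, 0.43, 0.29, 0.13, 0.06, 0.01, 0
lx·mx for x ≥ 2: 0.774, 1.131, 0.494, 0.354, 0.032, 0 → sum = 2.785
V_2 = 2.785 / l_2 = 2.785 / 0.43 = 6.476744… → 6.477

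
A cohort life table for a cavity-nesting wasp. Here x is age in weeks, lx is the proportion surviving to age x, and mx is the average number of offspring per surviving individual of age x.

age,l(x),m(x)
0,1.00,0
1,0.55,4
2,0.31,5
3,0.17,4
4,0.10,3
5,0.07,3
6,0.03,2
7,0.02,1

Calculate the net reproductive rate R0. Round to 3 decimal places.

lx·mx by age: 0, 2.2, 1.55, 0.68, 0.3, 0.21, 0.06, 0.02
R0 = Σ lx·mx = 5.02 → 5.020

5.020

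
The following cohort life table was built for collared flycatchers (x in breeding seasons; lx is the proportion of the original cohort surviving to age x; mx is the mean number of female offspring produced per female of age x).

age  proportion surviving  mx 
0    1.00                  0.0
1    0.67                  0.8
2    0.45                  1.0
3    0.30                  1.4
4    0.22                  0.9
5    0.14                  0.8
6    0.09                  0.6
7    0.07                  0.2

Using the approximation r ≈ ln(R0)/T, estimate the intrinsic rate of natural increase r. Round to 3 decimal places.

R0 = Σ lx·mx = 0 + 0.536 + 0.45 + 0.42 + 0.198 + 0.112 + 0.054 + 0.014 = 1.784
Σ x·lx·mx = 4.47; T = 4.47/1.784 = 2.50561…
r ≈ ln(R0)/T = ln(1.784)/2.50561… = 0.23103… → 0.231

0.231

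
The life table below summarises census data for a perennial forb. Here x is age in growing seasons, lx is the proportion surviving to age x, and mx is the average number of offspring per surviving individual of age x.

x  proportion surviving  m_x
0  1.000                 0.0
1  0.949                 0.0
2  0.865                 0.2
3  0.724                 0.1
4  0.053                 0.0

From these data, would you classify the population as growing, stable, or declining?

declining

R0 = Σ lx·mx = 0 + 0 + 0.173 + 0.0724 + 0 = 0.2454
R0 < 1, so the population is declining.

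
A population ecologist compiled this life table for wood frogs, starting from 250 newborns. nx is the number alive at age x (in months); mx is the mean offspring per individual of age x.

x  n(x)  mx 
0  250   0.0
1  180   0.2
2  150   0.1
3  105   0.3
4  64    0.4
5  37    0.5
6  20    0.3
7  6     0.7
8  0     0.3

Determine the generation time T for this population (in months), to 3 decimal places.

lx = nx/n0 = nx/250: 1, 0.72, 0.6, 0.42, 0.256, 0.148, 0.08, 0.024, 0
lx·mx: 0, 0.144, 0.06, 0.126, 0.1024, 0.074, 0.024, 0.0168, 0 → R0 = 0.5472
x·lx·mx: 0, 0.144, 0.12, 0.378, 0.4096, 0.37, 0.144, 0.1176, 0 → Σ = 1.6832
T = 1.6832 / 0.5472 = 3.076023… → 3.076

3.076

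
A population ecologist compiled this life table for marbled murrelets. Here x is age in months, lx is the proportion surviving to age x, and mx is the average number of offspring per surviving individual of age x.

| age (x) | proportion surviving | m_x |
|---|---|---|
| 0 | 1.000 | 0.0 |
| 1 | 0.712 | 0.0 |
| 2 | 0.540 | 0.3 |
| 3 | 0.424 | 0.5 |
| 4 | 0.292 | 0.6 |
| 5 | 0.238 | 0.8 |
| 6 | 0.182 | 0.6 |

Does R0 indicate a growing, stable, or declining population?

R0 = Σ lx·mx = 0 + 0 + 0.162 + 0.212 + 0.1752 + 0.1904 + 0.1092 = 0.8488
R0 < 1, so the population is declining.

declining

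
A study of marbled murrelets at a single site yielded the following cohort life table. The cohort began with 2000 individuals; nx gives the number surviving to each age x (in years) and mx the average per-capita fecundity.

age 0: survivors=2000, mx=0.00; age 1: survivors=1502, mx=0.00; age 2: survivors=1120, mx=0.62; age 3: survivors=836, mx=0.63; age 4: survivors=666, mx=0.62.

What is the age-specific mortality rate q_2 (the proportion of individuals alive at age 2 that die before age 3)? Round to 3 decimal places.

0.254

lx = nx/n0 = nx/2000: 1, 0.751, 0.56, 0.418, 0.333
q_2 = (l_2 − l_3) / l_2 = (0.56 − 0.418) / 0.56
     = 0.142 / 0.56 = 0.253571… → 0.254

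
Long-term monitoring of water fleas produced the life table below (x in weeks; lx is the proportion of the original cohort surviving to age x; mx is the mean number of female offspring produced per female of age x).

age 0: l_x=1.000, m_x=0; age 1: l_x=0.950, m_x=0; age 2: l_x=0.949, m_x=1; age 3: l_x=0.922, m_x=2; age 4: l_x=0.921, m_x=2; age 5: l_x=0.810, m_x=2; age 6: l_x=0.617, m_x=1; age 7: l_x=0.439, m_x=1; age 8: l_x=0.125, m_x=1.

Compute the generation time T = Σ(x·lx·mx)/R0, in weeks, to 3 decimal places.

4.125

lx·mx: 0, 0, 0.949, 1.844, 1.842, 1.62, 0.617, 0.439, 0.125 → R0 = 7.436
x·lx·mx: 0, 0, 1.898, 5.532, 7.368, 8.1, 3.702, 3.073, 1 → Σ = 30.673
T = 30.673 / 7.436 = 4.124933… → 4.125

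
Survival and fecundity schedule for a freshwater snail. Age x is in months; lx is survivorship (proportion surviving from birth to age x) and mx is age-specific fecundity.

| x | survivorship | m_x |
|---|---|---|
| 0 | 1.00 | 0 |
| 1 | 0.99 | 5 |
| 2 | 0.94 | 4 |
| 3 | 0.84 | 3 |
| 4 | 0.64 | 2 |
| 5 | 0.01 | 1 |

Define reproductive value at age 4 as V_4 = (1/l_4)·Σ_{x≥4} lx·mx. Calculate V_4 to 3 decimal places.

lx·mx for x ≥ 4: 1.28, 0.01 → sum = 1.29
V_4 = 1.29 / l_4 = 1.29 / 0.64 = 2.015625 → 2.016

2.016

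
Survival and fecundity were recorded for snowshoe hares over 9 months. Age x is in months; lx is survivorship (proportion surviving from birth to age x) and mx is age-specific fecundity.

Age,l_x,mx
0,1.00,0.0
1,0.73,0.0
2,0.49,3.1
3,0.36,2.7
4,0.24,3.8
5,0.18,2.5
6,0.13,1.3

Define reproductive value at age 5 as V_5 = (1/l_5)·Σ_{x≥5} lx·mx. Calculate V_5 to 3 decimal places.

lx·mx for x ≥ 5: 0.45, 0.169 → sum = 0.619
V_5 = 0.619 / l_5 = 0.619 / 0.18 = 3.438889… → 3.439

3.439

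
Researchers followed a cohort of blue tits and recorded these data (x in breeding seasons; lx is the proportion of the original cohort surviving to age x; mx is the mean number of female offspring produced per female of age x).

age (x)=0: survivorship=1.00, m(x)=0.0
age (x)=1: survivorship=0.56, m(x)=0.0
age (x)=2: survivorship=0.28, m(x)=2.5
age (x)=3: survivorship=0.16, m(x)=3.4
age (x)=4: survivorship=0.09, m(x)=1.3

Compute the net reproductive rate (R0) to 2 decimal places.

1.36

lx·mx by age: 0, 0, 0.7, 0.544, 0.117
R0 = Σ lx·mx = 1.361 → 1.36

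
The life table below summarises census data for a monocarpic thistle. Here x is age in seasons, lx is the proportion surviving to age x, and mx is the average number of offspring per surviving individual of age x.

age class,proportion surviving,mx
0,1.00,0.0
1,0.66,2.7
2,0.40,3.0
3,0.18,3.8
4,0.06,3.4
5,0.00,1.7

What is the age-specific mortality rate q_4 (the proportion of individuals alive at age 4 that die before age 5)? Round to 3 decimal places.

1.000

q_4 = (l_4 − l_5) / l_4 = (0.06 − 0) / 0.06
     = 0.06 / 0.06 = 1 → 1.000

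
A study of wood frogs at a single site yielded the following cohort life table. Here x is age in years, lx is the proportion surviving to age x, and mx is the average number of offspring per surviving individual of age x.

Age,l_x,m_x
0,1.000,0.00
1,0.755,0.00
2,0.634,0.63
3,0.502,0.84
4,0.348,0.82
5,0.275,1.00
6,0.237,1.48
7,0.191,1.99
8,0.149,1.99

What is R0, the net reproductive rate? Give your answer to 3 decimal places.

lx·mx by age: 0, 0, 0.39942, 0.42168, 0.28536, 0.275, 0.35076, 0.38009, 0.29651
R0 = Σ lx·mx = 2.40882 → 2.409

2.409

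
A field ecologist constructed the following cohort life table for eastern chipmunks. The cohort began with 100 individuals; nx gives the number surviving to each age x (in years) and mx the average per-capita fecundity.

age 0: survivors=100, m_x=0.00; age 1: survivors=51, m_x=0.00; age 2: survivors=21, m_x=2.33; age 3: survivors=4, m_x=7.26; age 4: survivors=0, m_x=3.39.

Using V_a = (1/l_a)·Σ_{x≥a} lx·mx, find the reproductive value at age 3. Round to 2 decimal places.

lx = nx/n0 = nx/100: 1, 0.51, 0.21, 0.04, 0
lx·mx for x ≥ 3: 0.2904, 0 → sum = 0.2904
V_3 = 0.2904 / l_3 = 0.2904 / 0.04 = 7.26 → 7.26

7.26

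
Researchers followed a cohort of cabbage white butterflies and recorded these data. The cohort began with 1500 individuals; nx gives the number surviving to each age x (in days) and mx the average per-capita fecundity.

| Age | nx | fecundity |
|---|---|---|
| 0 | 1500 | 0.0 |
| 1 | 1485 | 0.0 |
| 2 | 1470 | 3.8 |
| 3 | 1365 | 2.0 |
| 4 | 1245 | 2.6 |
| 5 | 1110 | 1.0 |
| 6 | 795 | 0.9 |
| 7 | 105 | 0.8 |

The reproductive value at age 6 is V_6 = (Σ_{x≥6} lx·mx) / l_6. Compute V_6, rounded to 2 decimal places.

1.01

lx = nx/n0 = nx/1500: 1, 0.99, 0.98, 0.91, 0.83, 0.74, 0.53, 0.07
lx·mx for x ≥ 6: 0.477, 0.056 → sum = 0.533
V_6 = 0.533 / l_6 = 0.533 / 0.53 = 1.00566… → 1.01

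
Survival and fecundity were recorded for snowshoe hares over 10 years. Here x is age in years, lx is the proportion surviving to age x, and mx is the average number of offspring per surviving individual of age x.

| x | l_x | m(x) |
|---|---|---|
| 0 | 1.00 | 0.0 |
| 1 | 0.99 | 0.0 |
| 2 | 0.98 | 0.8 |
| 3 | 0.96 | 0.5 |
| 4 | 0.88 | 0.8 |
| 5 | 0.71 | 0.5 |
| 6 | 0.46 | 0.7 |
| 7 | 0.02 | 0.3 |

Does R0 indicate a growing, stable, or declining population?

R0 = Σ lx·mx = 0 + 0 + 0.784 + 0.48 + 0.704 + 0.355 + 0.322 + 0.006 = 2.651
R0 > 1, so the population is growing.

growing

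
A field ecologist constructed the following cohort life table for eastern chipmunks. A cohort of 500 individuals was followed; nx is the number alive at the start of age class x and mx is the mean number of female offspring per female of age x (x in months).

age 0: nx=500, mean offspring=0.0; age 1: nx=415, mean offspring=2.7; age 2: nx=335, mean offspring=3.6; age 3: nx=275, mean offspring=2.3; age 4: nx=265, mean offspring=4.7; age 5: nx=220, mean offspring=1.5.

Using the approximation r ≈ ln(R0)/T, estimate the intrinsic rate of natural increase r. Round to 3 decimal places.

0.829

lx = nx/n0 = nx/500: 1, 0.83, 0.67, 0.55, 0.53, 0.44
R0 = Σ lx·mx = 0 + 2.241 + 2.412 + 1.265 + 2.491 + 0.66 = 9.069
Σ x·lx·mx = 24.124; T = 24.124/9.069 = 2.66005…
r ≈ ln(R0)/T = ln(9.069)/2.66005… = 0.82888… → 0.829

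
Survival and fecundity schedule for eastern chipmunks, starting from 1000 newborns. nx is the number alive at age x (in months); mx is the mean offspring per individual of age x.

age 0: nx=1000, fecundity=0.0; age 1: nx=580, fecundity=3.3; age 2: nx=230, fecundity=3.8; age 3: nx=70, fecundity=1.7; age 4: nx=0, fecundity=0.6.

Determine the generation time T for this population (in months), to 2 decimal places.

1.38

lx = nx/n0 = nx/1000: 1, 0.58, 0.23, 0.07, 0
lx·mx: 0, 1.914, 0.874, 0.119, 0 → R0 = 2.907
x·lx·mx: 0, 1.914, 1.748, 0.357, 0 → Σ = 4.019
T = 4.019 / 2.907 = 1.382525… → 1.38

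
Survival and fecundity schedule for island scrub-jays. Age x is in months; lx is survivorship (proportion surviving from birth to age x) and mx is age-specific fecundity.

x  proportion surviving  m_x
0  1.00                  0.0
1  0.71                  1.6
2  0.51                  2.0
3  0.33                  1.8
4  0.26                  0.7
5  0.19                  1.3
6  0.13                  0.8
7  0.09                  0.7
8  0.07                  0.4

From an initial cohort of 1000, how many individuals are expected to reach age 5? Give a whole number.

190

Expected survivors = N0 · l_5 = 1000 × 0.19 = 190 → 190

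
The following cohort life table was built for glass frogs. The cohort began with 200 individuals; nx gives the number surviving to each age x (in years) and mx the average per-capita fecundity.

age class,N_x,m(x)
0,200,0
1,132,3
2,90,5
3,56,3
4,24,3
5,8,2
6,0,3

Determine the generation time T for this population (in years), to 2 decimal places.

lx = nx/n0 = nx/200: 1, 0.66, 0.45, 0.28, 0.12, 0.04, 0
lx·mx: 0, 1.98, 2.25, 0.84, 0.36, 0.08, 0 → R0 = 5.51
x·lx·mx: 0, 1.98, 4.5, 2.52, 1.44, 0.4, 0 → Σ = 10.84
T = 10.84 / 5.51 = 1.967332… → 1.97

1.97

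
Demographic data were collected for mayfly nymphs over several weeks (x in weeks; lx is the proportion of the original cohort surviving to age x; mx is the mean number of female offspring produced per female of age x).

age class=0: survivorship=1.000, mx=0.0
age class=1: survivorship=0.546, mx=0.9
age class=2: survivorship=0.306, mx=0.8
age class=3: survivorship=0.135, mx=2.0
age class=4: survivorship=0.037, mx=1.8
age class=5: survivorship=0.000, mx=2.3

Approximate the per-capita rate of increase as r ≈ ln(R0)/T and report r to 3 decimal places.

R0 = Σ lx·mx = 0 + 0.4914 + 0.2448 + 0.27 + 0.0666 + 0 = 1.0728
Σ x·lx·mx = 2.0574; T = 2.0574/1.0728 = 1.91779…
r ≈ ln(R0)/T = ln(1.0728)/1.91779… = 0.03664… → 0.037

0.037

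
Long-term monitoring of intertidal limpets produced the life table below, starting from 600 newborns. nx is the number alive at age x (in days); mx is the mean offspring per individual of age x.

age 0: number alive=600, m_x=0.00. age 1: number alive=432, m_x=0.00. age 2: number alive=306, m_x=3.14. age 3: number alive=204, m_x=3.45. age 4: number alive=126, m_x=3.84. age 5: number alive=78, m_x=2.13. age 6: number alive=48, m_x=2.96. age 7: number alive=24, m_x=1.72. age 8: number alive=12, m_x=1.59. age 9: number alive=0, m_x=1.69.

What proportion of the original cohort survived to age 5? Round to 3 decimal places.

l_5 = n_5/n_0 = 78/600 = 0.13 → 0.130

0.130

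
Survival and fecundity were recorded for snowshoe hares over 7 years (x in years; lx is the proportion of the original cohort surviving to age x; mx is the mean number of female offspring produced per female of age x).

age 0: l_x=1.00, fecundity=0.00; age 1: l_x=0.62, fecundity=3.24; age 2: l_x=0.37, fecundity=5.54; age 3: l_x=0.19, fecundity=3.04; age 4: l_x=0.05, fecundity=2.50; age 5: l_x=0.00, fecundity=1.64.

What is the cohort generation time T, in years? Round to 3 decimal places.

1.752

lx·mx: 0, 2.0088, 2.0498, 0.5776, 0.125, 0 → R0 = 4.7612
x·lx·mx: 0, 2.0088, 4.0996, 1.7328, 0.5, 0 → Σ = 8.3412
T = 8.3412 / 4.7612 = 1.751911… → 1.752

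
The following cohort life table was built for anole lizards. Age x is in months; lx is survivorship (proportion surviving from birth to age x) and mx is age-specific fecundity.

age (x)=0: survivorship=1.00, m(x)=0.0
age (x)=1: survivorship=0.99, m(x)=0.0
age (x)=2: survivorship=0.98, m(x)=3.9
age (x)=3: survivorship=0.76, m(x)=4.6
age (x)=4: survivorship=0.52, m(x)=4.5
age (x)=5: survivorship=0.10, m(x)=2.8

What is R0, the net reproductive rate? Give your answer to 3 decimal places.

9.938

lx·mx by age: 0, 0, 3.822, 3.496, 2.34, 0.28
R0 = Σ lx·mx = 9.938 → 9.938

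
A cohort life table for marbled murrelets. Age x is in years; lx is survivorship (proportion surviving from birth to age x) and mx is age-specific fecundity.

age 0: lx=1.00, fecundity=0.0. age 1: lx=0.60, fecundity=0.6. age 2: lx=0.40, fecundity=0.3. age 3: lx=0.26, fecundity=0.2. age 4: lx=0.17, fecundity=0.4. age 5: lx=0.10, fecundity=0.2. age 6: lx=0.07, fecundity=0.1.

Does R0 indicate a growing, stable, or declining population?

R0 = Σ lx·mx = 0 + 0.36 + 0.12 + 0.052 + 0.068 + 0.02 + 0.007 = 0.627
R0 < 1, so the population is declining.

declining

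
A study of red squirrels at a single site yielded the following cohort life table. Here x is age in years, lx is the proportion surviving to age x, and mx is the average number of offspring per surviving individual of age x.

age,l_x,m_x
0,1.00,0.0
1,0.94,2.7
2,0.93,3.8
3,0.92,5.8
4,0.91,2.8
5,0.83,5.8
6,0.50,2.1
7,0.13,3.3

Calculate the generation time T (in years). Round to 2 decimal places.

lx·mx: 0, 2.538, 3.534, 5.336, 2.548, 4.814, 1.05, 0.429 → R0 = 20.249
x·lx·mx: 0, 2.538, 7.068, 16.008, 10.192, 24.07, 6.3, 3.003 → Σ = 69.179
T = 69.179 / 20.249 = 3.416416… → 3.42

3.42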